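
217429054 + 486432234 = 703861288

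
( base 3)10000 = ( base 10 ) 81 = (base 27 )30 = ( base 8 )121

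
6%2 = 0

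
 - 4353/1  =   - 4353= - 4353.00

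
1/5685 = 1/5685 = 0.00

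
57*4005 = 228285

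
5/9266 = 5/9266= 0.00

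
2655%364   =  107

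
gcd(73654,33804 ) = 2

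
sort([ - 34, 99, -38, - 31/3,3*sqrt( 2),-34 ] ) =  [ -38, -34, - 34, - 31/3,3*sqrt(2),99 ] 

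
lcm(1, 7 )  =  7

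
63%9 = 0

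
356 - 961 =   -  605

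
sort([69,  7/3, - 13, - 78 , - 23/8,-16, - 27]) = [ - 78, - 27, - 16,-13, - 23/8 , 7/3,69]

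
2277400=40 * 56935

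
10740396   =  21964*489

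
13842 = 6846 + 6996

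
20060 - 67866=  - 47806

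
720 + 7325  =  8045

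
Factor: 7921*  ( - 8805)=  - 3^1 * 5^1*89^2*587^1 = -69744405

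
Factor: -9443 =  - 7^1*19^1*71^1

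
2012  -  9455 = -7443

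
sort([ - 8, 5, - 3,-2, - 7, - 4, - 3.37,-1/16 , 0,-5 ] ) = [ -8,- 7 ,-5 , - 4, -3.37,-3,-2, - 1/16, 0,5]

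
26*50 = 1300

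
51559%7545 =6289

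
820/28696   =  205/7174 =0.03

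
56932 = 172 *331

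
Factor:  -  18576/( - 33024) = 2^( -4) * 3^2  =  9/16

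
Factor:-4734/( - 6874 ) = 2367/3437 = 3^2*7^(-1)*263^1*491^( - 1 )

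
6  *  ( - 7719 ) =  - 46314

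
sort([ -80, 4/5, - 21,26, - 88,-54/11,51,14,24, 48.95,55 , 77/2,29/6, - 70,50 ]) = [-88, - 80, - 70, -21, - 54/11,4/5,29/6 , 14,24,26,77/2,48.95,50, 51, 55]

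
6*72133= 432798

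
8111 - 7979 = 132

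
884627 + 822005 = 1706632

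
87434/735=118 + 704/735 = 118.96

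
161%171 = 161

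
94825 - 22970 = 71855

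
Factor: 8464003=151^1 * 56053^1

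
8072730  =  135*59798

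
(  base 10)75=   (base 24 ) 33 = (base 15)50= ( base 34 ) 27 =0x4b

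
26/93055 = 26/93055 = 0.00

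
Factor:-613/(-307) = 307^( - 1 )* 613^1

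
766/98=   7  +  40/49 = 7.82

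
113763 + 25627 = 139390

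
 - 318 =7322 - 7640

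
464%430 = 34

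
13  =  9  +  4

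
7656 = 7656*1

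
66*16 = 1056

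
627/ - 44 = -57/4 = -14.25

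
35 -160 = - 125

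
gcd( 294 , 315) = 21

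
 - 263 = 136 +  - 399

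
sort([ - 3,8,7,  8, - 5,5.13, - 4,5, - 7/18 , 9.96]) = [ - 5,-4, - 3, - 7/18,5,  5.13,7,8, 8,  9.96 ] 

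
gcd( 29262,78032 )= 9754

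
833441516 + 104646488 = 938088004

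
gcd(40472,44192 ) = 8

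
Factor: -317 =-317^1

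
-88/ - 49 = 88/49 =1.80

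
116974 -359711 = -242737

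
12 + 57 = 69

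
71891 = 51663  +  20228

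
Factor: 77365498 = 2^1*7^1 * 5526107^1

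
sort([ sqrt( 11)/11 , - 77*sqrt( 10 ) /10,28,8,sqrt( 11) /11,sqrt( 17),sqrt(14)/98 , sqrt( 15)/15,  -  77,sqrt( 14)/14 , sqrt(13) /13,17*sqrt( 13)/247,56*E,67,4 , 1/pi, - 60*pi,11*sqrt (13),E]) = [ - 60*pi, - 77,-77*sqrt( 10)/10,sqrt (14 ) /98  ,  17*sqrt( 13 ) /247, sqrt(15)/15,sqrt( 14 )/14,sqrt(13 )/13 , sqrt( 11 ) /11,  sqrt( 11) /11, 1/pi,E,4,sqrt(17),8,28, 11*sqrt( 13) , 67,56*E]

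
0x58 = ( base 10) 88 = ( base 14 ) 64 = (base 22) 40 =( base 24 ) 3G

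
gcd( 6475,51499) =7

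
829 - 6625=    - 5796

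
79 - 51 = 28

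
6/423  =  2/141 = 0.01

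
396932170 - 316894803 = 80037367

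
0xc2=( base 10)194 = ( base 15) ce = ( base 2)11000010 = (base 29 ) 6K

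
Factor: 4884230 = 2^1*5^1*13^1*37571^1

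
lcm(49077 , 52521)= 2993697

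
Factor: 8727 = 3^1*2909^1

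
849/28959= 283/9653 = 0.03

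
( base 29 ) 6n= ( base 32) 65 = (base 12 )145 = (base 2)11000101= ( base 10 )197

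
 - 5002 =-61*82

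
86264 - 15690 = 70574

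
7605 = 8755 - 1150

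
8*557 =4456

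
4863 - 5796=- 933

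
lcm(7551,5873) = 52857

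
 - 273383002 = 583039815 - 856422817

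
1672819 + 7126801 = 8799620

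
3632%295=92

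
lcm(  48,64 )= 192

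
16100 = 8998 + 7102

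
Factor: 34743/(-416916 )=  - 2^ ( - 2 )*3^( - 1 )= - 1/12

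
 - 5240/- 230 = 22 + 18/23 = 22.78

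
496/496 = 1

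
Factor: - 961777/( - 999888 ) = 2^( - 4)*3^( - 1 )*37^(  -  1 ) * 563^( - 1 )*961777^1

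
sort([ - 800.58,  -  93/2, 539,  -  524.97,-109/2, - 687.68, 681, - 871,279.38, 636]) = [ - 871, - 800.58, - 687.68,-524.97, - 109/2,  -  93/2,279.38 , 539, 636,  681 ]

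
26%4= 2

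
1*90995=90995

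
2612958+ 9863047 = 12476005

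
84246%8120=3046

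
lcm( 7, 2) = 14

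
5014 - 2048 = 2966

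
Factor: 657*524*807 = 2^2*3^3 * 73^1*131^1*269^1 = 277824276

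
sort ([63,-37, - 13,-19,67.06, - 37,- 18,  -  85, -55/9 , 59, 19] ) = [ - 85,  -  37,  -  37,- 19, - 18,  -  13, - 55/9, 19, 59,  63 , 67.06]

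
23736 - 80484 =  - 56748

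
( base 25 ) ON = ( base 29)LE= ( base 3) 212002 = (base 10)623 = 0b1001101111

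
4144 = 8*518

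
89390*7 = 625730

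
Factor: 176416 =2^5*37^1*149^1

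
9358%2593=1579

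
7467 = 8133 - 666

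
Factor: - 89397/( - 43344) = 33/16= 2^(-4) * 3^1 * 11^1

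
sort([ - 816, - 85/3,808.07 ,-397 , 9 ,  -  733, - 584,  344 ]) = [ - 816, - 733 ,-584, - 397, - 85/3,9,  344,808.07 ]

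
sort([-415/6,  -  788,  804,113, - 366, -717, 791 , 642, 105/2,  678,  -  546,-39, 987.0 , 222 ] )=[ - 788,  -  717, - 546,-366 , - 415/6,-39, 105/2, 113, 222, 642, 678, 791,804, 987.0] 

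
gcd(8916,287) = 1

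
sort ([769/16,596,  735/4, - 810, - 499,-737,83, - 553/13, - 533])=[ - 810,-737,-533, -499, - 553/13, 769/16,83,735/4, 596]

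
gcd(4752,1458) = 54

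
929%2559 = 929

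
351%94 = 69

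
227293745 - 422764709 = - 195470964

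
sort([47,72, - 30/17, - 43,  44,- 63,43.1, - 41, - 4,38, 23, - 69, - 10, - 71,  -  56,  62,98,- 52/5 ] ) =[ - 71, - 69, - 63,  -  56 , - 43, - 41, - 52/5,-10, - 4,-30/17,23,38, 43.1,44,  47,62,72,  98]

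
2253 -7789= - 5536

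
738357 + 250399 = 988756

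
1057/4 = 264 + 1/4 = 264.25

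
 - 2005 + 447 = - 1558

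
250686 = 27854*9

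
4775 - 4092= 683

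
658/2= 329= 329.00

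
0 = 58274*0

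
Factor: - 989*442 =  - 2^1*13^1*17^1 *23^1*43^1 = - 437138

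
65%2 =1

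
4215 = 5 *843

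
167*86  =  14362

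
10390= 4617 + 5773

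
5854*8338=48810652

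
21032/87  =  241+ 65/87= 241.75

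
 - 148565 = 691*( - 215)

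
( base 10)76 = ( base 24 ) 34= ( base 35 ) 26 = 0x4C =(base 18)44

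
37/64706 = 37/64706 =0.00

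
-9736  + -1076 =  - 10812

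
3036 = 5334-2298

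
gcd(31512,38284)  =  4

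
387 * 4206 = 1627722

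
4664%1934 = 796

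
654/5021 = 654/5021=0.13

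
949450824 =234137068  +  715313756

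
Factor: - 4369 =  - 17^1*257^1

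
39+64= 103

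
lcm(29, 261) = 261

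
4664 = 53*88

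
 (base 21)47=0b1011011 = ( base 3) 10101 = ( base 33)2P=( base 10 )91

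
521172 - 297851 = 223321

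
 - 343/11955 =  - 1 + 11612/11955  =  -  0.03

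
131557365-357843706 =-226286341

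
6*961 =5766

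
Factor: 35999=35999^1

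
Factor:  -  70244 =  - 2^2*17^1*1033^1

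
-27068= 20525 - 47593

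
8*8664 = 69312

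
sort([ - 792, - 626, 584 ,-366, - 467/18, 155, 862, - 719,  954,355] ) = [ - 792, - 719, - 626, - 366, - 467/18 , 155,355, 584, 862,954] 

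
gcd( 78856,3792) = 8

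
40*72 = 2880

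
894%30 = 24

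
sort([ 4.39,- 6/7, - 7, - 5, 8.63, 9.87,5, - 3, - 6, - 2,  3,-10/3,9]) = [- 7, - 6,-5,-10/3,  -  3, -2 ,-6/7 , 3,  4.39, 5,8.63, 9, 9.87 ] 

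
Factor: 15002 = 2^1 * 13^1 * 577^1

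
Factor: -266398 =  - 2^1*11^1  *  12109^1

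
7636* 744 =5681184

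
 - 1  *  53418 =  - 53418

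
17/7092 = 17/7092 = 0.00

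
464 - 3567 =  - 3103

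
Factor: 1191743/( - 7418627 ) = - 7^1*23^( - 1)*170249^1*322549^( - 1)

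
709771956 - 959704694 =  - 249932738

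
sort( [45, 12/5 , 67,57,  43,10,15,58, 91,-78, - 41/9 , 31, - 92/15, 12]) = [ - 78, - 92/15,-41/9,12/5,10,12, 15,  31,  43, 45, 57,  58,67,  91] 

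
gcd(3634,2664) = 2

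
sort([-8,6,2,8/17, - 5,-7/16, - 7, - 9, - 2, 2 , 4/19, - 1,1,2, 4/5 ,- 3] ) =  [ - 9, - 8 , - 7,-5,-3, - 2,-1,  -  7/16, 4/19,  8/17 , 4/5, 1, 2,2,  2,6]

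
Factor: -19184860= - 2^2*5^1*457^1*2099^1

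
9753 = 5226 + 4527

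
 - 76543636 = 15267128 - 91810764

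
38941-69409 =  - 30468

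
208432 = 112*1861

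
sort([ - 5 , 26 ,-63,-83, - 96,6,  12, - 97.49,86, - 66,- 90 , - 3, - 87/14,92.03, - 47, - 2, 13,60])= [ - 97.49, - 96, - 90, - 83, - 66 ,  -  63, - 47,-87/14, - 5, - 3,-2, 6,12, 13, 26, 60,86,  92.03]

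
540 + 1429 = 1969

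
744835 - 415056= 329779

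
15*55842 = 837630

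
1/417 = 1/417 =0.00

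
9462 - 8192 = 1270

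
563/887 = 563/887 = 0.63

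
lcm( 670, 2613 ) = 26130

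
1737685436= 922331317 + 815354119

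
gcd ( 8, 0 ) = 8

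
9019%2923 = 250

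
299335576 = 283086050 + 16249526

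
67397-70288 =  - 2891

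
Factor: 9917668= 2^2*97^1 *25561^1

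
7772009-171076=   7600933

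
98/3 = 32 + 2/3 =32.67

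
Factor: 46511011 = 367^1*126733^1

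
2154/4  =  1077/2  =  538.50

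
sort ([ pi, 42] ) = [pi, 42]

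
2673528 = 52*51414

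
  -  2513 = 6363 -8876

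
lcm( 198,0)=0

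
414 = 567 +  - 153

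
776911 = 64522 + 712389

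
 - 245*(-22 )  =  5390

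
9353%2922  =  587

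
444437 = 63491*7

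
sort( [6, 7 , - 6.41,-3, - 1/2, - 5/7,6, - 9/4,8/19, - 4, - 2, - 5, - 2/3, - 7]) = [ -7, - 6.41,  -  5, - 4, - 3, - 9/4,-2, - 5/7, - 2/3, - 1/2,8/19,6,6, 7]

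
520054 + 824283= 1344337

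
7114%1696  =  330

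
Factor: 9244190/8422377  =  2^1*3^(-1) *5^1 * 19^(- 1 ) * 147761^ (- 1 )*924419^1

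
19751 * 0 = 0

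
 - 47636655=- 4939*9645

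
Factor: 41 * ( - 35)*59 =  -5^1 *7^1*41^1*59^1= - 84665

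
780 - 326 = 454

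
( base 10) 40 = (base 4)220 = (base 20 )20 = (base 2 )101000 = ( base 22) 1i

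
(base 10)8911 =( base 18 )1991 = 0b10001011001111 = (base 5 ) 241121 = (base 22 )i91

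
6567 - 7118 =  - 551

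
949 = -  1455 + 2404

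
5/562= 5/562 = 0.01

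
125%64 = 61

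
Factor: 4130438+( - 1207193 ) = 2923245 = 3^2*5^1*13^1 * 19^1*263^1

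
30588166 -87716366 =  - 57128200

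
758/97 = 758/97 = 7.81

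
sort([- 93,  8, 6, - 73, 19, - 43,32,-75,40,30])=[ - 93,- 75,-73, - 43, 6, 8, 19, 30,32, 40 ] 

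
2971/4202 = 2971/4202= 0.71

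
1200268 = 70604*17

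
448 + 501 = 949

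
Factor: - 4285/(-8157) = 3^(  -  1 )*5^1*857^1*2719^(-1)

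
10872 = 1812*6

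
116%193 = 116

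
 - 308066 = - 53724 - 254342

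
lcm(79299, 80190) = 7136910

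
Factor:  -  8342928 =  -2^4*3^2*11^1*23^1*229^1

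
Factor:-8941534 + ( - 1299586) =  - 2^5*5^1*64007^1  =  - 10241120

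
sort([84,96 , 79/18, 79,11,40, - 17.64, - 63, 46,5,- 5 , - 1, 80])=[ - 63, - 17.64, - 5, - 1,79/18, 5, 11, 40,46,79, 80, 84, 96] 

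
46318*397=18388246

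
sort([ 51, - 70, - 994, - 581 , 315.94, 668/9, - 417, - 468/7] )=[ - 994, - 581 , - 417 , - 70, - 468/7,51 , 668/9 , 315.94 ] 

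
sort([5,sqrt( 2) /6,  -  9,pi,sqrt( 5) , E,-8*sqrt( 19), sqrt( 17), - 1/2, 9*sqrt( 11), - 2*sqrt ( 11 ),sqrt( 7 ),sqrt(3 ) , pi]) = [ - 8  *sqrt(19),  -  9, - 2*sqrt( 11), - 1/2, sqrt( 2)/6, sqrt ( 3),sqrt ( 5),sqrt(7),E, pi,pi , sqrt(17),5 , 9*sqrt ( 11)]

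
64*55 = 3520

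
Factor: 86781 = 3^1*28927^1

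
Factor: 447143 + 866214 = 1313357^1 = 1313357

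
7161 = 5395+1766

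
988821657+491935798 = 1480757455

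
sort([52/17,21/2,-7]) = [ - 7 , 52/17,21/2]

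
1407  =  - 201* ( - 7 )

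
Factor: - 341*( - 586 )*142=2^2*11^1*31^1*71^1*293^1  =  28375292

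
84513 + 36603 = 121116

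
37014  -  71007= - 33993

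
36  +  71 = 107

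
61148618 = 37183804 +23964814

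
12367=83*149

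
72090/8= 36045/4  =  9011.25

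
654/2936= 327/1468 = 0.22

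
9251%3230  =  2791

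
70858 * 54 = 3826332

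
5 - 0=5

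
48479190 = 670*72357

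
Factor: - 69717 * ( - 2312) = 2^3*3^1*17^3*1367^1 = 161185704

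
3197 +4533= 7730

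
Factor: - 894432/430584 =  - 484/233 = -2^2*11^2*233^( - 1)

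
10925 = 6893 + 4032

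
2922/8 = 365 + 1/4 = 365.25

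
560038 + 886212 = 1446250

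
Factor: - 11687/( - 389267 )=13/433 = 13^1*433^(  -  1 )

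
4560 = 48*95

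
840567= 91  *9237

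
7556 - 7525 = 31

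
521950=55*9490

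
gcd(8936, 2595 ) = 1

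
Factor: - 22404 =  - 2^2*3^1*1867^1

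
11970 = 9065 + 2905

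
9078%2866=480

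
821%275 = 271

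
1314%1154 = 160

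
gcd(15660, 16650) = 90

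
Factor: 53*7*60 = 22260 = 2^2*3^1*5^1 * 7^1*53^1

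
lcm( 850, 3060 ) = 15300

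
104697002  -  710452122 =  - 605755120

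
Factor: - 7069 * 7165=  - 5^1 *1433^1 * 7069^1 = - 50649385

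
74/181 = 74/181 = 0.41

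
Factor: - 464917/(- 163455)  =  3^( - 1 )*5^( - 1) *17^ (-1 )*641^(-1) *464917^1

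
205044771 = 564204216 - 359159445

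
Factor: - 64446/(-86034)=10741/14339 = 13^(-1)*23^1*467^1*1103^( - 1)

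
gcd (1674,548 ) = 2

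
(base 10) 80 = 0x50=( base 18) 48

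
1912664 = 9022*212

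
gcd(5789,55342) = 7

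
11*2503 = 27533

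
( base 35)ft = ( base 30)IE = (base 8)1052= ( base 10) 554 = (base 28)JM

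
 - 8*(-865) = 6920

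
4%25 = 4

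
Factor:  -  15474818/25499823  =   - 2^1*3^( - 1) * 151^(  -  1 )*181^( - 1) * 311^( - 1) * 7737409^1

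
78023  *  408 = 31833384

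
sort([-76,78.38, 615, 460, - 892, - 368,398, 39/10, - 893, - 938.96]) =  [ - 938.96, - 893,-892, - 368, - 76, 39/10, 78.38, 398, 460, 615]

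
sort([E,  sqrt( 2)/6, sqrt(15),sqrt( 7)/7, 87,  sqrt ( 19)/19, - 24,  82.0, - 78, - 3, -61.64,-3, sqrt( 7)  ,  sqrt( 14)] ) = [-78, - 61.64,-24, - 3,-3, sqrt( 19 )/19,  sqrt( 2)/6,sqrt( 7)/7,sqrt ( 7 ),E,sqrt( 14 ),sqrt (15),  82.0,87]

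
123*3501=430623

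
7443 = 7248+195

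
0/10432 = 0 = 0.00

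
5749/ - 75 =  - 5749/75 = -  76.65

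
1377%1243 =134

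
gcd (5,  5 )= 5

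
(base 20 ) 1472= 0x260E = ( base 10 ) 9742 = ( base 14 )379C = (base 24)glm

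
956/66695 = 956/66695 = 0.01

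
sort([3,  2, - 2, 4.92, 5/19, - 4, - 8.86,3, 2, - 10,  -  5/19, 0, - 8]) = [ - 10, -8.86, -8, - 4, - 2,  -  5/19, 0,5/19, 2, 2, 3, 3, 4.92]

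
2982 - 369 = 2613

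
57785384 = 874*66116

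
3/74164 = 3/74164  =  0.00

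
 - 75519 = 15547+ - 91066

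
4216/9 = 468 + 4/9 = 468.44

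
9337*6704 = 62595248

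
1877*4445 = 8343265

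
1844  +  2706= 4550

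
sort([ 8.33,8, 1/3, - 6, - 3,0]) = [ - 6, - 3,0,1/3, 8 , 8.33]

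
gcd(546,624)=78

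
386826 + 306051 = 692877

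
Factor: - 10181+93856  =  83675=5^2*3347^1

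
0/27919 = 0 = 0.00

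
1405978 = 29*48482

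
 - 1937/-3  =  645 + 2/3= 645.67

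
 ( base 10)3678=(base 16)E5E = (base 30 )42I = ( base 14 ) 14AA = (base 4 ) 321132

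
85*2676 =227460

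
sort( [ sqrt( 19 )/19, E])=[sqrt(19)/19,E ] 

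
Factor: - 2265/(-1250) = 2^(- 1) * 3^1 * 5^( - 3) * 151^1 = 453/250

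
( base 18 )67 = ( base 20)5F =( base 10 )115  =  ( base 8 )163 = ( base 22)55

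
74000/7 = 74000/7=10571.43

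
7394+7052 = 14446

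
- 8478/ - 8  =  1059+ 3/4 = 1059.75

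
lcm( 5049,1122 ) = 10098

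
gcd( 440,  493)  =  1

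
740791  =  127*5833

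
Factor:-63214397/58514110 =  - 2^(-1 )*5^( - 1)*19^(-1 )*307969^(-1)*63214397^1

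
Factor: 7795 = 5^1*1559^1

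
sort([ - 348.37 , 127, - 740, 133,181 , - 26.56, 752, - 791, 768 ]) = [ - 791,  -  740,-348.37, - 26.56, 127,133,  181,  752,768 ]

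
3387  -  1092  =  2295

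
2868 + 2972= 5840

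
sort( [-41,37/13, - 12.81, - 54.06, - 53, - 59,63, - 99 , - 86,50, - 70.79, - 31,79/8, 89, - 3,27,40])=[ - 99,- 86, - 70.79, - 59, - 54.06, - 53 , - 41, - 31, - 12.81, - 3,37/13, 79/8, 27, 40,50,63 , 89 ]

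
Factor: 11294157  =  3^1*7^2*76831^1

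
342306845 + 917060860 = 1259367705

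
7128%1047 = 846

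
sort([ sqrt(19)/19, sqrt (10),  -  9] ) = [ - 9,sqrt ( 19)/19, sqrt( 10 )] 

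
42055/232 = 181 + 63/232   =  181.27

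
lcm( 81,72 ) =648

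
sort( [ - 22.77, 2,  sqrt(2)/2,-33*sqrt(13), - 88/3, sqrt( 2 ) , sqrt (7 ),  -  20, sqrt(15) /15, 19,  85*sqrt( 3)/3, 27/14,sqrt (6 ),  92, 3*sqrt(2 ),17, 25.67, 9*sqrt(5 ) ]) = [ - 33*sqrt(13), - 88/3,-22.77,- 20,  sqrt( 15 )/15, sqrt(2 ) /2,sqrt( 2),27/14, 2, sqrt( 6),sqrt(7), 3*sqrt(2), 17,19,  9*sqrt(5),25.67, 85 * sqrt(3) /3, 92] 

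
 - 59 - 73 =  - 132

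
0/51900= 0 = 0.00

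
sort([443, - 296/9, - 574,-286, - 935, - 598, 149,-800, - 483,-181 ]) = [ - 935, - 800, -598, - 574, - 483, - 286, - 181, - 296/9,149,443] 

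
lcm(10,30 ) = 30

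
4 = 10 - 6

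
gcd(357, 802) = 1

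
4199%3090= 1109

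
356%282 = 74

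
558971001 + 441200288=1000171289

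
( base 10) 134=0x86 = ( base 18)78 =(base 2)10000110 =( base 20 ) 6e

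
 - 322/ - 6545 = 46/935 =0.05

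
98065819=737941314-639875495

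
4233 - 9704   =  -5471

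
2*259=518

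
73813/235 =314 + 23/235= 314.10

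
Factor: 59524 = 2^2*23^1*647^1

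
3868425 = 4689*825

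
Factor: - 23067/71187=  - 3^1* 11^1*61^ ( - 1) * 233^1 * 389^( - 1)  =  - 7689/23729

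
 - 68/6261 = -68/6261 = - 0.01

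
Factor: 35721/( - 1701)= - 21 = - 3^1*7^1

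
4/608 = 1/152= 0.01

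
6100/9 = 6100/9 = 677.78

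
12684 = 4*3171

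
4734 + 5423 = 10157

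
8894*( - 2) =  -17788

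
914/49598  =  457/24799=   0.02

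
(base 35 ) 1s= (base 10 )63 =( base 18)39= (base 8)77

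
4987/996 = 4987/996 = 5.01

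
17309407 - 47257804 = -29948397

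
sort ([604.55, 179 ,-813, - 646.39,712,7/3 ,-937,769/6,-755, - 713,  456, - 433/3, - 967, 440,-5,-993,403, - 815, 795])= [ - 993,-967, - 937,  -  815 , - 813, - 755, - 713, - 646.39,-433/3,- 5,7/3, 769/6,179, 403 , 440,  456,604.55,  712 , 795]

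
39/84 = 13/28 = 0.46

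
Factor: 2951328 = 2^5* 3^1 *71^1 *433^1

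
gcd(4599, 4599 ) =4599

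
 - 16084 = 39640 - 55724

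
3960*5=19800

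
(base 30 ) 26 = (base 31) 24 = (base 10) 66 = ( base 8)102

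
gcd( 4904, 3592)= 8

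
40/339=40/339 = 0.12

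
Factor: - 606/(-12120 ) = 1/20 = 2^( - 2)*5^( - 1 ) 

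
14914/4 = 7457/2  =  3728.50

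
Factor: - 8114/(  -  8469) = 2^1*3^( - 2)*941^( - 1)*4057^1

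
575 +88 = 663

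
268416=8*33552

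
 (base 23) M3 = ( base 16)1FD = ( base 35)EJ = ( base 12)365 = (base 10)509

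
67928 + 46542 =114470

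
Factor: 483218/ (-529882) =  - 787/863 = -787^1*863^(-1 ) 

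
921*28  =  25788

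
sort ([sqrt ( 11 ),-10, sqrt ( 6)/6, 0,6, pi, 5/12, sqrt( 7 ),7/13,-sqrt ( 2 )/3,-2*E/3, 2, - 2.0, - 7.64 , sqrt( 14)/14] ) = [ -10, - 7.64, - 2.0, - 2 *E/3 ,-sqrt( 2)/3, 0,sqrt(14 ) /14, sqrt( 6 )/6, 5/12,7/13,2, sqrt(7), pi, sqrt(11), 6] 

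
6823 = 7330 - 507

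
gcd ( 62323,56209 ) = 1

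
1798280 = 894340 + 903940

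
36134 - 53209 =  - 17075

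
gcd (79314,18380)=2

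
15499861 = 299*51839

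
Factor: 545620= 2^2*5^1*27281^1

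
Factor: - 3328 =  - 2^8*13^1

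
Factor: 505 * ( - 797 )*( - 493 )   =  5^1* 17^1*29^1 * 101^1*797^1  =  198425105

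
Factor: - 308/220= - 7/5  =  - 5^( -1)*7^1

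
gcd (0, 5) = 5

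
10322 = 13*794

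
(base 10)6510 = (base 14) 2530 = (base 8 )14556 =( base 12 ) 3926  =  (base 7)24660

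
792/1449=88/161 = 0.55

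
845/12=845/12 = 70.42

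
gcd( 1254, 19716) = 6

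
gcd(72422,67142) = 2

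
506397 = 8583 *59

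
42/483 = 2/23 = 0.09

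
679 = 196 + 483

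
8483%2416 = 1235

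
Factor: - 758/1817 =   -  2^1 * 23^ (- 1 )*79^( - 1 )*379^1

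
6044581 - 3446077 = 2598504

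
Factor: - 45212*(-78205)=3535804460 = 2^2 * 5^1*89^1*127^1 * 15641^1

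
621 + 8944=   9565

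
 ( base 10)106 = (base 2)1101010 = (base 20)56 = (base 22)4i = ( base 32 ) 3A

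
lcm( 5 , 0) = 0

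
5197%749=703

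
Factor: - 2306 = -2^1*1153^1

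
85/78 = 1 + 7/78 = 1.09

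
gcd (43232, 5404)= 5404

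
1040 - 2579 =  - 1539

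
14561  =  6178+8383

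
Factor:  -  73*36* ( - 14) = 36792 = 2^3*3^2*7^1*73^1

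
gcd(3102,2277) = 33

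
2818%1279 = 260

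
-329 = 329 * (  -  1 ) 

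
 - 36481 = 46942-83423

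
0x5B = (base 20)4B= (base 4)1123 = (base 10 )91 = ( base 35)2L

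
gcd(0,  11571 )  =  11571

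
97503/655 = 148 + 563/655 = 148.86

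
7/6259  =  7/6259 = 0.00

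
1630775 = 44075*37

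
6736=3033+3703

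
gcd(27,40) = 1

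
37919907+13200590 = 51120497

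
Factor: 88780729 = 88780729^1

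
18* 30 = 540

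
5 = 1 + 4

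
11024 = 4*2756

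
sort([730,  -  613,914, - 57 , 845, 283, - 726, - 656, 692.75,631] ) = [ - 726, - 656, - 613,-57,  283, 631,  692.75, 730,845,  914]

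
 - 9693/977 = -10 +77/977 = - 9.92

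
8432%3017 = 2398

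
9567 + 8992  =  18559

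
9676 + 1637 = 11313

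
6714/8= 3357/4=839.25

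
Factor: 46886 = 2^1*7^1*17^1*197^1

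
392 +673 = 1065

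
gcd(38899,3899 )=7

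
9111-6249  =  2862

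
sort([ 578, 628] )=[ 578 , 628]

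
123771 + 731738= 855509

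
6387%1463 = 535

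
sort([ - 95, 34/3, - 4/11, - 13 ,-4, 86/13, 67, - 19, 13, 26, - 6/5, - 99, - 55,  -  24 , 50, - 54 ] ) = [ - 99,  -  95, - 55, - 54, - 24 , - 19 , - 13, -4, - 6/5 , - 4/11,  86/13, 34/3,13 , 26,50,67 ] 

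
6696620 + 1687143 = 8383763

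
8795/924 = 9 + 479/924 = 9.52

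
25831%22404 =3427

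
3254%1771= 1483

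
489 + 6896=7385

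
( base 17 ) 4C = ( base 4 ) 1100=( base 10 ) 80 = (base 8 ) 120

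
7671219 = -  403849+8075068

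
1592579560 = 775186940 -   -  817392620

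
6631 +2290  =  8921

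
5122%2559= 4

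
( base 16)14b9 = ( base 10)5305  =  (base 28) 6ld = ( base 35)4BK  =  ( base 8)12271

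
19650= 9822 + 9828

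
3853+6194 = 10047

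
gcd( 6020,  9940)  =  140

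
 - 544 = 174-718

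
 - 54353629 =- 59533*913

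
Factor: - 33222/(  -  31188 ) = 49/46  =  2^( - 1 )*7^2*23^( - 1 )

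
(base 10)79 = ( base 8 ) 117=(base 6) 211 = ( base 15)54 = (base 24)37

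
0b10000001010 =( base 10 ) 1034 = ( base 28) 18Q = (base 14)53c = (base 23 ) 1LM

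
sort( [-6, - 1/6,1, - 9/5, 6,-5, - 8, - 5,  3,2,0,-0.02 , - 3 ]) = [-8,-6,-5, - 5,-3,-9/5, - 1/6 ,-0.02,  0,1 , 2,  3 , 6 ]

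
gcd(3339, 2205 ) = 63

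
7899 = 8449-550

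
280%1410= 280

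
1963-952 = 1011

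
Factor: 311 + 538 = 3^1*283^1 = 849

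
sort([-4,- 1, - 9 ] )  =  [- 9,  -  4, - 1] 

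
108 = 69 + 39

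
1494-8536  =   - 7042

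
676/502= 1 + 87/251 = 1.35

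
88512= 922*96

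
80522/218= 40261/109 = 369.37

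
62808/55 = 1141 + 53/55 = 1141.96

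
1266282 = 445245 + 821037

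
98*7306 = 715988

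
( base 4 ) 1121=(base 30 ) 2t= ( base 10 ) 89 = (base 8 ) 131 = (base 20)49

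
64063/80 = 800 + 63/80 = 800.79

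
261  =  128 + 133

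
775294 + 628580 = 1403874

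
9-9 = 0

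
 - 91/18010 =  - 91/18010= - 0.01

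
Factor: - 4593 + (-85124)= -73^1*1229^1  =  -  89717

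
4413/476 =9+129/476 = 9.27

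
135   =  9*15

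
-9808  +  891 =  - 8917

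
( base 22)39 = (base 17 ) 47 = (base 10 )75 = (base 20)3F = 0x4B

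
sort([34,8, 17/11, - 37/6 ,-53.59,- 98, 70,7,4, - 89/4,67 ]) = [- 98, - 53.59, - 89/4,- 37/6 , 17/11,4, 7,8,  34,  67, 70 ] 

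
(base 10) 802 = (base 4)30202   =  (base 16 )322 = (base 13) 499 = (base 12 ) 56a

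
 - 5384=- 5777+393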